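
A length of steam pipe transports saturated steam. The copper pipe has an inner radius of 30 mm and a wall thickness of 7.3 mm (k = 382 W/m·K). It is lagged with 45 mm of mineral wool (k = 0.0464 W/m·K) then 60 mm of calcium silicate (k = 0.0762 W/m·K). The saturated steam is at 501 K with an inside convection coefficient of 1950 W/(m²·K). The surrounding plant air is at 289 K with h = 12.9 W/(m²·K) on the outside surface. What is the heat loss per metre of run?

q′ ≈ 53.7 W/m

Per-layer cylindrical resistances, series-summed:
R_inner film = 1/(h_i·2πr₁L) = 1/(1950×2π×0.03×1) = 0.002721 K/W
R_copper pipe wall = ln(37.3/30)/(2π×382×1) = 9.074×10^-5 K/W
R_mineral wool = ln(82.3/37.3)/(2π×0.0464×1) = 2.714 K/W
R_calcium silicate = ln(142.3/82.3)/(2π×0.0762×1) = 1.144 K/W
R_outer film = 1/(h_o·2πr_oL) = 1/(12.9×2π×0.1423×1) = 0.0867 K/W
R_total = 3.948 K/W
Q = ΔT/R_total = 212/3.948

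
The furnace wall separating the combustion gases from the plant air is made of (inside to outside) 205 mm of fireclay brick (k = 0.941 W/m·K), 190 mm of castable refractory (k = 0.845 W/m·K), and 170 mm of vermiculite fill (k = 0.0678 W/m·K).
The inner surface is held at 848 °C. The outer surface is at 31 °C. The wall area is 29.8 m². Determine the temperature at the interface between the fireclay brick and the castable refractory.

T ≈ 788 °C

Using the resistance-network approach (series):
R_fireclay brick = L/(kA) = 0.205/(0.941×29.8) = 0.007311 K/W
R_castable refractory = L/(kA) = 0.19/(0.845×29.8) = 0.007545 K/W
R_vermiculite fill = L/(kA) = 0.17/(0.0678×29.8) = 0.08414 K/W
R_total = 0.099 K/W;  Q = ΔT/R_total = 817/0.099 = 8253 W
T_interface = T_inner − Q·ΣR(inner→interface) = 848 − 8250×0.007311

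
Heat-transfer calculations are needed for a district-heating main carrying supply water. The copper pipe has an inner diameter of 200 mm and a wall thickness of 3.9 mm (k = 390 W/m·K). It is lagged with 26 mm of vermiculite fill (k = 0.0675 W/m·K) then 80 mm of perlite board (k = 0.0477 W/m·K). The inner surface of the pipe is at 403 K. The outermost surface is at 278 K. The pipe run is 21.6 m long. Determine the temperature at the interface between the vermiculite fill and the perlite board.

T ≈ 372 K

Cylindrical conduction, so R = ln(r₂/r₁)/(2πkL) per layer, in series:
R_copper pipe wall = ln(103.9/100)/(2π×390×21.6) = 7.228×10^-7 K/W
R_vermiculite fill = ln(129.9/103.9)/(2π×0.0675×21.6) = 0.02438 K/W
R_perlite board = ln(209.9/129.9)/(2π×0.0477×21.6) = 0.07413 K/W
R_total = 0.09851 K/W
Q = ΔT/R_total = 125/0.09851
Q = 1270 W
T_interface = T_inner − Q·ΣR(inner→interface) = 403 − 1270×0.02438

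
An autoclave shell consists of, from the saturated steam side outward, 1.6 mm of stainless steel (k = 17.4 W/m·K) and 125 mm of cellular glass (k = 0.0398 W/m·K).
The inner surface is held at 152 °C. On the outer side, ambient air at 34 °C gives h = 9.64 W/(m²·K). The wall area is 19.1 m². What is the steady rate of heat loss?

Q ≈ 695 W

Using the resistance-network approach (series):
R_stainless steel = L/(kA) = 0.0016/(17.4×19.1) = 4.814×10^-6 K/W
R_cellular glass = L/(kA) = 0.125/(0.0398×19.1) = 0.1644 K/W
R_outer film = 1/(h_o·A) = 1/(9.64×19.1) = 0.005431 K/W
R_total = 0.1699 K/W
Q = ΔT / R_total = 118 / 0.1699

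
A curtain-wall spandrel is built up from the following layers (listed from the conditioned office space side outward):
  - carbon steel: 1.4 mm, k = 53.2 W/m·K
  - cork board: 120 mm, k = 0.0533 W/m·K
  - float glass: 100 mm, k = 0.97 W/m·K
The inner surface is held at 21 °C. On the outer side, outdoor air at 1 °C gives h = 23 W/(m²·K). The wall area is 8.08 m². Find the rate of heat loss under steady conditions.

Using the resistance-network approach (series):
R_carbon steel = L/(kA) = 0.0014/(53.2×8.08) = 3.257×10^-6 K/W
R_cork board = L/(kA) = 0.12/(0.0533×8.08) = 0.2786 K/W
R_float glass = L/(kA) = 0.1/(0.97×8.08) = 0.01276 K/W
R_outer film = 1/(h_o·A) = 1/(23×8.08) = 0.005381 K/W
R_total = 0.2968 K/W
Q = ΔT / R_total = 20 / 0.2968

Q ≈ 67.4 W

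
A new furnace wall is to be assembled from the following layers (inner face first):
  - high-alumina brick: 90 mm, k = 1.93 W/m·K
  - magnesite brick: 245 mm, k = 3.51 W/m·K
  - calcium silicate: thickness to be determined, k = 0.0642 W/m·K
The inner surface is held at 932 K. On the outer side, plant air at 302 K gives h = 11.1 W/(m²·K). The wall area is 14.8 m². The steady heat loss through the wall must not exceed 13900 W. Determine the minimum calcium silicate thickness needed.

Model the wall as resistances in series:
R_high-alumina brick = L/(kA) = 0.09/(1.93×14.8) = 0.003151 K/W
R_magnesite brick = L/(kA) = 0.245/(3.51×14.8) = 0.004716 K/W
R_outer film = 1/(h_o·A) = 1/(11.1×14.8) = 0.006087 K/W
Sum of the known resistances R_other = 0.01395 K/W
Required total resistance R_tot = ΔT/Q_allow = 630/13900 = 0.04532 K/W
R_calcium silicate = R_tot − R_other = 0.03137 K/W
L = R·k·A = 0.03137×0.0642×14.8

L ≈ 29.8 mm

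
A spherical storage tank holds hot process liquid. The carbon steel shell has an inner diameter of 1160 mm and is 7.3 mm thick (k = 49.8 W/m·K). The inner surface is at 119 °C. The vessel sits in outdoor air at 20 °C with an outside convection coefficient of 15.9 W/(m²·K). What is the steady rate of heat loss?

Spherical conduction: R = (1/r_in − 1/r_out)/(4πk) per layer; series-sum.
R_carbon steel shell = (1/0.58 − 1/0.5873)/(4π×49.8) = 3.424×10^-5 K/W
R_outer film = 1/(h·4πr_o²) = 1/(15.9×4π×0.5873²) = 0.01451 K/W
R_total = 0.01454 K/W
Q = ΔT/R_total = 99/0.01454

Q ≈ 6810 W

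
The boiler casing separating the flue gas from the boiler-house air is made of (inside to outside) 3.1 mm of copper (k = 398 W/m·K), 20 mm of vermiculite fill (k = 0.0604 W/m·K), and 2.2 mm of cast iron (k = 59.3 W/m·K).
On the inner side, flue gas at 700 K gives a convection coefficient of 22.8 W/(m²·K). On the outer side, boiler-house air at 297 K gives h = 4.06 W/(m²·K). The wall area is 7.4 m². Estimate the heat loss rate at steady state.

Q ≈ 4800 W

Series thermal resistances:
R_inner film = 1/(h_i·A) = 1/(22.8×7.4) = 0.005927 K/W
R_copper = L/(kA) = 0.0031/(398×7.4) = 1.053×10^-6 K/W
R_vermiculite fill = L/(kA) = 0.02/(0.0604×7.4) = 0.04475 K/W
R_cast iron = L/(kA) = 0.0022/(59.3×7.4) = 5.013×10^-6 K/W
R_outer film = 1/(h_o·A) = 1/(4.06×7.4) = 0.03328 K/W
R_total = 0.08396 K/W
Q = ΔT / R_total = 403 / 0.08396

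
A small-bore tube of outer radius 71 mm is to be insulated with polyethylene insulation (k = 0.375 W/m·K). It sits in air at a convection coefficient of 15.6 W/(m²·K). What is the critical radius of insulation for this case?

For a cylinder r_cr = k/h = 0.375/15.6
r_cr = 24 mm; since the bare radius (71 mm) is above r_cr, any added insulation will reduce heat loss.

r_cr ≈ 24 mm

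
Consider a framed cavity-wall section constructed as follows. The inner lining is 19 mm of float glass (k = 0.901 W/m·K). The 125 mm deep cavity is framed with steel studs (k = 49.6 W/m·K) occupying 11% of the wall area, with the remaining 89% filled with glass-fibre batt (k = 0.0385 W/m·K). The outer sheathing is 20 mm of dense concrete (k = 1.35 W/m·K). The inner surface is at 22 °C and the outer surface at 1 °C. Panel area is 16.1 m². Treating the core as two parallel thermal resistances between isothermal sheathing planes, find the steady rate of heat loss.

Sheathing layers in series; stud and cavity paths in parallel between them.
R_inner = 0.019/(0.901×16.1) = 0.00131 K/W
R_stud  = 0.125/(49.6×0.11×16.1) = 0.001423 K/W
R_cav   = 0.125/(0.0385×0.89×16.1) = 0.2266 K/W
1/R_core = 1/R_stud + 1/R_cav → R_core = 0.001414 K/W
R_outer = 0.02/(1.35×16.1) = 9.202×10^-4 K/W
R_total = 0.003644 K/W
Q = ΔT/R_total = 21/0.003644

Q ≈ 5760 W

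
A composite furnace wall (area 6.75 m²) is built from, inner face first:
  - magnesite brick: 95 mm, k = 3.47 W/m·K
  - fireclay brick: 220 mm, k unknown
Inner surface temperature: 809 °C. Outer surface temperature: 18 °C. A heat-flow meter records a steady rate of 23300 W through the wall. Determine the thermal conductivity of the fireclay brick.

k ≈ 1.09 W/(m·K)

Model the wall as resistances in series:
R_magnesite brick = L/(kA) = 0.095/(3.47×6.75) = 0.004056 K/W
Sum of known resistances R_other = 0.004056 K/W
Total R = ΔT/Q = 791/23300 = 0.03395 K/W
R_fireclay brick = R_total − R_other = 0.02989 K/W
k = L/(R·A) = 0.22/(0.02989×6.75)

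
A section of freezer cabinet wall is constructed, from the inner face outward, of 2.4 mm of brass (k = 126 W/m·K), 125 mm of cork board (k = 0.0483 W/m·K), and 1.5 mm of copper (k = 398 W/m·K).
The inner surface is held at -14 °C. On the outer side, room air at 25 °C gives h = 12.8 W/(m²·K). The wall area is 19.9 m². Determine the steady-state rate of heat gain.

Treating each layer as a thermal resistance in series:
R_brass = L/(kA) = 0.0024/(126×19.9) = 9.572×10^-7 K/W
R_cork board = L/(kA) = 0.125/(0.0483×19.9) = 0.13 K/W
R_copper = L/(kA) = 0.0015/(398×19.9) = 1.894×10^-7 K/W
R_outer film = 1/(h_o·A) = 1/(12.8×19.9) = 0.003926 K/W
R_total = 0.134 K/W
Q = ΔT / R_total = 39 / 0.134

Q ≈ 291 W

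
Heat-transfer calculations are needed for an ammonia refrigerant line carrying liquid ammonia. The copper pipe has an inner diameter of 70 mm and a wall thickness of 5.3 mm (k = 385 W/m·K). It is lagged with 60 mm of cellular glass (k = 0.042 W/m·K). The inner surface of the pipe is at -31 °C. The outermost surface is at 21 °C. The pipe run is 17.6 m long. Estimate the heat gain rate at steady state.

Treating each annulus and film as a series resistance:
R_copper pipe wall = ln(40.3/35)/(2π×385×17.6) = 3.312×10^-6 K/W
R_cellular glass = ln(100.3/40.3)/(2π×0.042×17.6) = 0.1963 K/W
R_total = 0.1963 K/W
Q = ΔT/R_total = 52/0.1963

Q ≈ 265 W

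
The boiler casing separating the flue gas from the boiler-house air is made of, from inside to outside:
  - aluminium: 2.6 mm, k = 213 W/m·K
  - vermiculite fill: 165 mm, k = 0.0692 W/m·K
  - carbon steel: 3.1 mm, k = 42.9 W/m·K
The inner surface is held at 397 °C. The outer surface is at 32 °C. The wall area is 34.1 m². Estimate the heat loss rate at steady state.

Q ≈ 5220 W

Thermal resistances in series:
R_aluminium = L/(kA) = 0.0026/(213×34.1) = 3.58×10^-7 K/W
R_vermiculite fill = L/(kA) = 0.165/(0.0692×34.1) = 0.06992 K/W
R_carbon steel = L/(kA) = 0.0031/(42.9×34.1) = 2.119×10^-6 K/W
R_total = 0.06993 K/W
Q = ΔT / R_total = 365 / 0.06993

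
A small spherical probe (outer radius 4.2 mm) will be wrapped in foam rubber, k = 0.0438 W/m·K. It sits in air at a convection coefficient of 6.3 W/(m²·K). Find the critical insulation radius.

r_cr ≈ 13.9 mm

For a sphere r_cr = 2k/h = 2×0.0438/6.3
r_cr = 13.9 mm; since the bare radius (4.2 mm) is below r_cr, adding a thin layer of insulation will *increase* heat loss.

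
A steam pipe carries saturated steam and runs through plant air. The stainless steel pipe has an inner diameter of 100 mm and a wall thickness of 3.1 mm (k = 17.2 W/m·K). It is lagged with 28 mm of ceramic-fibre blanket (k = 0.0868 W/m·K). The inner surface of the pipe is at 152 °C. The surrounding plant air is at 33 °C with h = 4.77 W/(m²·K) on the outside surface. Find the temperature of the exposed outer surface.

T ≈ 74.2 °C

Per-layer cylindrical resistances, series-summed:
R_stainless steel pipe wall = ln(53.1/50)/(2π×17.2×1) = 5.566×10^-4 K/W
R_ceramic-fibre blanket = ln(81.1/53.1)/(2π×0.0868×1) = 0.7765 K/W
R_outer film = 1/(h_o·2πr_oL) = 1/(4.77×2π×0.0811×1) = 0.4114 K/W
R_total = 1.189 K/W
Q = ΔT/R_total = 119/1.189
Q = 100 W/m
T_interface = T_inner − Q·ΣR(inner→interface) = 152 − 100×0.7771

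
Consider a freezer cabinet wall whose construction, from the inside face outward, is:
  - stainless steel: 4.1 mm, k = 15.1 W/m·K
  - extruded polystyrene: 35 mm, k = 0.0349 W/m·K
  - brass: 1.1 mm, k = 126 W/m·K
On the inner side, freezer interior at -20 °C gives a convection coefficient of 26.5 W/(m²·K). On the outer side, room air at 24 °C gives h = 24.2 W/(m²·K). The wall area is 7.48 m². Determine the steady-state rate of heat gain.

Thermal resistances in series:
R_inner film = 1/(h_i·A) = 1/(26.5×7.48) = 0.005045 K/W
R_stainless steel = L/(kA) = 0.0041/(15.1×7.48) = 3.63×10^-5 K/W
R_extruded polystyrene = L/(kA) = 0.035/(0.0349×7.48) = 0.1341 K/W
R_brass = L/(kA) = 0.0011/(126×7.48) = 1.167×10^-6 K/W
R_outer film = 1/(h_o·A) = 1/(24.2×7.48) = 0.005524 K/W
R_total = 0.1447 K/W
Q = ΔT / R_total = 44 / 0.1447

Q ≈ 304 W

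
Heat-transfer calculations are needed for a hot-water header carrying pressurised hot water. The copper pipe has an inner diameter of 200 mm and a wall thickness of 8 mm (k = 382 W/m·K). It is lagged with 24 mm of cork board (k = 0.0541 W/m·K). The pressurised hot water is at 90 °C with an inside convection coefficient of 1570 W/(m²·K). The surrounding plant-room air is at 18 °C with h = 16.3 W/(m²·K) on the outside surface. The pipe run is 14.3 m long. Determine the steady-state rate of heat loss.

Cylindrical conduction, so R = ln(r₂/r₁)/(2πkL) per layer, in series:
R_inner film = 1/(h_i·2πr₁L) = 1/(1570×2π×0.1×14.3) = 7.089×10^-5 K/W
R_copper pipe wall = ln(108/100)/(2π×382×14.3) = 2.242×10^-6 K/W
R_cork board = ln(132/108)/(2π×0.0541×14.3) = 0.04128 K/W
R_outer film = 1/(h_o·2πr_oL) = 1/(16.3×2π×0.132×14.3) = 0.005173 K/W
R_total = 0.04653 K/W
Q = ΔT/R_total = 72/0.04653

Q ≈ 1550 W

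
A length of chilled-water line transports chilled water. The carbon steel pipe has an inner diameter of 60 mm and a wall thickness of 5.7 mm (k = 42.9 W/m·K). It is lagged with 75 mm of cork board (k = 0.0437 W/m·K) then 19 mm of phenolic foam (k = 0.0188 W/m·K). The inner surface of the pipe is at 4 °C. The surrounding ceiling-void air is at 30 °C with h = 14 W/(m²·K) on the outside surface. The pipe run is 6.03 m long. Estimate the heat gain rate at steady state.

Q ≈ 28.2 W

Cylindrical conduction, so R = ln(r₂/r₁)/(2πkL) per layer, in series:
R_carbon steel pipe wall = ln(35.7/30)/(2π×42.9×6.03) = 1.07×10^-4 K/W
R_cork board = ln(110.7/35.7)/(2π×0.0437×6.03) = 0.6835 K/W
R_phenolic foam = ln(129.7/110.7)/(2π×0.0188×6.03) = 0.2224 K/W
R_outer film = 1/(h_o·2πr_oL) = 1/(14×2π×0.1297×6.03) = 0.01454 K/W
R_total = 0.9205 K/W
Q = ΔT/R_total = 26/0.9205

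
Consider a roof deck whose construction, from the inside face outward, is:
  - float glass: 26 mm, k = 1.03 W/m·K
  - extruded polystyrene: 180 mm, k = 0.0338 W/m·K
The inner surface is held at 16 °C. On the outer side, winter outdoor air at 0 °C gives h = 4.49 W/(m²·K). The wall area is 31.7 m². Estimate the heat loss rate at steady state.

Model the wall as resistances in series:
R_float glass = L/(kA) = 0.026/(1.03×31.7) = 7.963×10^-4 K/W
R_extruded polystyrene = L/(kA) = 0.18/(0.0338×31.7) = 0.168 K/W
R_outer film = 1/(h_o·A) = 1/(4.49×31.7) = 0.007026 K/W
R_total = 0.1758 K/W
Q = ΔT / R_total = 16 / 0.1758

Q ≈ 91 W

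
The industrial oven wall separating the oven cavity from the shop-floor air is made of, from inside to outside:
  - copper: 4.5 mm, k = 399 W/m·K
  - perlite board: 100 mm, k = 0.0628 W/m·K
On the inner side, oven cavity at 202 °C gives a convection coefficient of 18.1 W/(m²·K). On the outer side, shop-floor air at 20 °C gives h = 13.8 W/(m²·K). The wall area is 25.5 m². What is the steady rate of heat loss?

Q ≈ 2700 W

Thermal resistances in series:
R_inner film = 1/(h_i·A) = 1/(18.1×25.5) = 0.002167 K/W
R_copper = L/(kA) = 0.0045/(399×25.5) = 4.423×10^-7 K/W
R_perlite board = L/(kA) = 0.1/(0.0628×25.5) = 0.06245 K/W
R_outer film = 1/(h_o·A) = 1/(13.8×25.5) = 0.002842 K/W
R_total = 0.06745 K/W
Q = ΔT / R_total = 182 / 0.06745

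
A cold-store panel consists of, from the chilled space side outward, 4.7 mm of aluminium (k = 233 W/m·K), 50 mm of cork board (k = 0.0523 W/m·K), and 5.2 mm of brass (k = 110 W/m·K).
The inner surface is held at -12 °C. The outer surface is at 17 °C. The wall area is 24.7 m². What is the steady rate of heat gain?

Q ≈ 749 W

Series thermal resistances:
R_aluminium = L/(kA) = 0.0047/(233×24.7) = 8.167×10^-7 K/W
R_cork board = L/(kA) = 0.05/(0.0523×24.7) = 0.03871 K/W
R_brass = L/(kA) = 0.0052/(110×24.7) = 1.914×10^-6 K/W
R_total = 0.03871 K/W
Q = ΔT / R_total = 29 / 0.03871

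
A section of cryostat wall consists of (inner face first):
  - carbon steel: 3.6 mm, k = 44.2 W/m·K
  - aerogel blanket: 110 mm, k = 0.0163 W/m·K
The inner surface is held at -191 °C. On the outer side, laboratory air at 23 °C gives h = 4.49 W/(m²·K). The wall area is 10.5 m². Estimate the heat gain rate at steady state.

Treating each layer as a thermal resistance in series:
R_carbon steel = L/(kA) = 0.0036/(44.2×10.5) = 7.757×10^-6 K/W
R_aerogel blanket = L/(kA) = 0.11/(0.0163×10.5) = 0.6427 K/W
R_outer film = 1/(h_o·A) = 1/(4.49×10.5) = 0.02121 K/W
R_total = 0.6639 K/W
Q = ΔT / R_total = 214 / 0.6639

Q ≈ 322 W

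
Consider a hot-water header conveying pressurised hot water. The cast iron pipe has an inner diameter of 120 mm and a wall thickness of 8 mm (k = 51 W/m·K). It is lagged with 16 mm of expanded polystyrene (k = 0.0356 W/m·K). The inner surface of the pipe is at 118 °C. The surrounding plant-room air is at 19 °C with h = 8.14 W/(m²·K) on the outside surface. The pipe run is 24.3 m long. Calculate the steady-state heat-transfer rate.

Per-layer cylindrical resistances, series-summed:
R_cast iron pipe wall = ln(68/60)/(2π×51×24.3) = 1.607×10^-5 K/W
R_expanded polystyrene = ln(84/68)/(2π×0.0356×24.3) = 0.03888 K/W
R_outer film = 1/(h_o·2πr_oL) = 1/(8.14×2π×0.084×24.3) = 0.009579 K/W
R_total = 0.04847 K/W
Q = ΔT/R_total = 99/0.04847

Q ≈ 2040 W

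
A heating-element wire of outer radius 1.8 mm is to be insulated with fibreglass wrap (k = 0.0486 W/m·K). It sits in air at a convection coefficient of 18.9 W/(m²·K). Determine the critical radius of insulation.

r_cr ≈ 2.57 mm

For a cylinder r_cr = k/h = 0.0486/18.9
r_cr = 2.57 mm; since the bare radius (1.8 mm) is below r_cr, adding a thin layer of insulation will *increase* heat loss.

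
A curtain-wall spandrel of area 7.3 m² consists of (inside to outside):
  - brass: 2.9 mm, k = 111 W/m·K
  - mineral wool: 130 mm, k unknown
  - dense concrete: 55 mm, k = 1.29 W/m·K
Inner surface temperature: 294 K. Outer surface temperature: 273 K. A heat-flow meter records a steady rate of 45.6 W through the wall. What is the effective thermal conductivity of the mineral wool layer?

Using the resistance-network approach (series):
R_brass = L/(kA) = 0.0029/(111×7.3) = 3.579×10^-6 K/W
R_dense concrete = L/(kA) = 0.055/(1.29×7.3) = 0.005841 K/W
Sum of known resistances R_other = 0.005844 K/W
Total R = ΔT/Q = 21/45.6 = 0.4605 K/W
R_mineral wool = R_total − R_other = 0.4547 K/W
k = L/(R·A) = 0.13/(0.4547×7.3)

k ≈ 0.0392 W/(m·K)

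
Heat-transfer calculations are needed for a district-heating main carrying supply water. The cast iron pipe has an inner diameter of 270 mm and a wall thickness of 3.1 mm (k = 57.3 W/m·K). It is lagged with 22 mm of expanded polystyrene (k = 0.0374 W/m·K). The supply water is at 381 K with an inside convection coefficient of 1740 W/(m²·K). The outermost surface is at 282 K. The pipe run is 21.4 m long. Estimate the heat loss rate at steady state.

Cylindrical conduction, so R = ln(r₂/r₁)/(2πkL) per layer, in series:
R_inner film = 1/(h_i·2πr₁L) = 1/(1740×2π×0.135×21.4) = 3.166×10^-5 K/W
R_cast iron pipe wall = ln(138.1/135)/(2π×57.3×21.4) = 2.947×10^-6 K/W
R_expanded polystyrene = ln(160.1/138.1)/(2π×0.0374×21.4) = 0.02939 K/W
R_total = 0.02943 K/W
Q = ΔT/R_total = 99/0.02943

Q ≈ 3360 W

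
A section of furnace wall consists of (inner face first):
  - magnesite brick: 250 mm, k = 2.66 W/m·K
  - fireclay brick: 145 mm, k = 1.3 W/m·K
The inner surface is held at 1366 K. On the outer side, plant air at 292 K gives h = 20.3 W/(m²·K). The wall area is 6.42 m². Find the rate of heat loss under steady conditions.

Q ≈ 27100 W

Using the resistance-network approach (series):
R_magnesite brick = L/(kA) = 0.25/(2.66×6.42) = 0.01464 K/W
R_fireclay brick = L/(kA) = 0.145/(1.3×6.42) = 0.01737 K/W
R_outer film = 1/(h_o·A) = 1/(20.3×6.42) = 0.007673 K/W
R_total = 0.03969 K/W
Q = ΔT / R_total = 1074 / 0.03969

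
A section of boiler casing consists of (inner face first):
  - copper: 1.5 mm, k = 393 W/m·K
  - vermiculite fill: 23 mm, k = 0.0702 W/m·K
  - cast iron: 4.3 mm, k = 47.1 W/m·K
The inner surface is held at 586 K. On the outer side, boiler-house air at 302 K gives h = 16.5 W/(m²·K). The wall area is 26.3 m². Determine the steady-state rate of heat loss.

Treating each layer as a thermal resistance in series:
R_copper = L/(kA) = 0.0015/(393×26.3) = 1.451×10^-7 K/W
R_vermiculite fill = L/(kA) = 0.023/(0.0702×26.3) = 0.01246 K/W
R_cast iron = L/(kA) = 0.0043/(47.1×26.3) = 3.471×10^-6 K/W
R_outer film = 1/(h_o·A) = 1/(16.5×26.3) = 0.002304 K/W
R_total = 0.01477 K/W
Q = ΔT / R_total = 284 / 0.01477

Q ≈ 19200 W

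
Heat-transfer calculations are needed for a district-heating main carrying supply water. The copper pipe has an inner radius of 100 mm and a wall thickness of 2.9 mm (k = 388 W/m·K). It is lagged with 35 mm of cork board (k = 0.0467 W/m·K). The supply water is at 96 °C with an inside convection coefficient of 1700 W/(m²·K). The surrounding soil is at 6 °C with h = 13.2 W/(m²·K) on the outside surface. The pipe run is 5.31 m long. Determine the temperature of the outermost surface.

T ≈ 13.2 °C

Radial resistances (cylindrical: R_cond = ln(r_o/r_i)/(2πkL), R_conv = 1/(h·2πrL)):
R_inner film = 1/(h_i·2πr₁L) = 1/(1700×2π×0.1×5.31) = 1.763×10^-4 K/W
R_copper pipe wall = ln(102.9/100)/(2π×388×5.31) = 2.208×10^-6 K/W
R_cork board = ln(137.9/102.9)/(2π×0.0467×5.31) = 0.1879 K/W
R_outer film = 1/(h_o·2πr_oL) = 1/(13.2×2π×0.1379×5.31) = 0.01647 K/W
R_total = 0.2045 K/W
Q = ΔT/R_total = 90/0.2045
Q = 440 W
T_interface = T_inner − Q·ΣR(inner→interface) = 96 − 440×0.1881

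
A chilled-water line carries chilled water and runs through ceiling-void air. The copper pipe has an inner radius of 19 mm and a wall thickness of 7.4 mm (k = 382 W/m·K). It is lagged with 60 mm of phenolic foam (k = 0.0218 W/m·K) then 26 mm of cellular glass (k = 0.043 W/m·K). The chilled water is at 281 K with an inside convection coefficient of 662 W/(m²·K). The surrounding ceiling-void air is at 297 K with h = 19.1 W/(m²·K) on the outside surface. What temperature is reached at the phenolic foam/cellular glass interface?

T ≈ 295 K

Treating each annulus and film as a series resistance:
R_inner film = 1/(h_i·2πr₁L) = 1/(662×2π×0.019×1) = 0.01265 K/W
R_copper pipe wall = ln(26.4/19)/(2π×382×1) = 1.37×10^-4 K/W
R_phenolic foam = ln(86.4/26.4)/(2π×0.0218×1) = 8.656 K/W
R_cellular glass = ln(112.4/86.4)/(2π×0.043×1) = 0.9737 K/W
R_outer film = 1/(h_o·2πr_oL) = 1/(19.1×2π×0.1124×1) = 0.07413 K/W
R_total = 9.717 K/W
Q = ΔT/R_total = 16/9.717
Q = 1.65 W/m
T_interface = T_inner + Q·ΣR(inner→interface) = 281 + 1.65×8.669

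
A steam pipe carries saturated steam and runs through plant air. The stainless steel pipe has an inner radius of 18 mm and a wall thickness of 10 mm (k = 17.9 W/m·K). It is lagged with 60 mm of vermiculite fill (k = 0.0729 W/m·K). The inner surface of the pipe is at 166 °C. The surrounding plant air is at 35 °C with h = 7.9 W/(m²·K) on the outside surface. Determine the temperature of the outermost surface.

Cylindrical conduction, so R = ln(r₂/r₁)/(2πkL) per layer, in series:
R_stainless steel pipe wall = ln(28/18)/(2π×17.9×1) = 0.003928 K/W
R_vermiculite fill = ln(88/28)/(2π×0.0729×1) = 2.5 K/W
R_outer film = 1/(h_o·2πr_oL) = 1/(7.9×2π×0.088×1) = 0.2289 K/W
R_total = 2.733 K/W
Q = ΔT/R_total = 131/2.733
Q = 47.9 W/m
T_interface = T_inner − Q·ΣR(inner→interface) = 166 − 47.9×2.504

T ≈ 46 °C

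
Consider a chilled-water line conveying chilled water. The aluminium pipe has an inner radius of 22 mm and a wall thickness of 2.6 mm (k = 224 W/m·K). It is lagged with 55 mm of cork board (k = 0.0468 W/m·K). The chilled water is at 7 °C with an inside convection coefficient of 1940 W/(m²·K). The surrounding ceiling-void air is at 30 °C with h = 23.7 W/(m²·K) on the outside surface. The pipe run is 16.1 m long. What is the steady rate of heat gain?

Radial resistances (cylindrical: R_cond = ln(r_o/r_i)/(2πkL), R_conv = 1/(h·2πrL)):
R_inner film = 1/(h_i·2πr₁L) = 1/(1940×2π×0.022×16.1) = 2.316×10^-4 K/W
R_aluminium pipe wall = ln(24.6/22)/(2π×224×16.1) = 4.93×10^-6 K/W
R_cork board = ln(79.6/24.6)/(2π×0.0468×16.1) = 0.248 K/W
R_outer film = 1/(h_o·2πr_oL) = 1/(23.7×2π×0.0796×16.1) = 0.00524 K/W
R_total = 0.2535 K/W
Q = ΔT/R_total = 23/0.2535

Q ≈ 90.7 W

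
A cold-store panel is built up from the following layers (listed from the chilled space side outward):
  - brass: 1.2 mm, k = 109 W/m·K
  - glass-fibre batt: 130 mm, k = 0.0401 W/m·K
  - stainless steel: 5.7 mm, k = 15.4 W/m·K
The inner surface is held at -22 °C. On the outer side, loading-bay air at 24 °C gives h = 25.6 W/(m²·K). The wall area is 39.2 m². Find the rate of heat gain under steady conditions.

Using the resistance-network approach (series):
R_brass = L/(kA) = 0.0012/(109×39.2) = 2.808×10^-7 K/W
R_glass-fibre batt = L/(kA) = 0.13/(0.0401×39.2) = 0.0827 K/W
R_stainless steel = L/(kA) = 0.0057/(15.4×39.2) = 9.442×10^-6 K/W
R_outer film = 1/(h_o·A) = 1/(25.6×39.2) = 9.965×10^-4 K/W
R_total = 0.08371 K/W
Q = ΔT / R_total = 46 / 0.08371

Q ≈ 550 W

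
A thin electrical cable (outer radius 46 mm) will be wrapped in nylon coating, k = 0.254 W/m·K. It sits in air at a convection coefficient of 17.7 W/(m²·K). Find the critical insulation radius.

For a cylinder r_cr = k/h = 0.254/17.7
r_cr = 14.4 mm; since the bare radius (46 mm) is above r_cr, any added insulation will reduce heat loss.

r_cr ≈ 14.4 mm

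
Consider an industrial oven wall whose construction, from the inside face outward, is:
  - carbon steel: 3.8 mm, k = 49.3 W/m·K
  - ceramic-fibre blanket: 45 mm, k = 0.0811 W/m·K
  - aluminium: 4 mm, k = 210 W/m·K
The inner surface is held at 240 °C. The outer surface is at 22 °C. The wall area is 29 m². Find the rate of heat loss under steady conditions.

Model the wall as resistances in series:
R_carbon steel = L/(kA) = 0.0038/(49.3×29) = 2.658×10^-6 K/W
R_ceramic-fibre blanket = L/(kA) = 0.045/(0.0811×29) = 0.01913 K/W
R_aluminium = L/(kA) = 0.004/(210×29) = 6.568×10^-7 K/W
R_total = 0.01914 K/W
Q = ΔT / R_total = 218 / 0.01914

Q ≈ 11400 W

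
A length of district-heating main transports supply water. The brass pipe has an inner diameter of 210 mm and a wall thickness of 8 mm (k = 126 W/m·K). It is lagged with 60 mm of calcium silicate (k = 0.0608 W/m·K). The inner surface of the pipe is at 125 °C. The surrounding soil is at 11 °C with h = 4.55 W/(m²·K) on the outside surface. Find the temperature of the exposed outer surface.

For a radial system each layer contributes R = ln(r_out/r_in)/(2πkL); films add R = 1/(hA).
R_brass pipe wall = ln(113/105)/(2π×126×1) = 9.275×10^-5 K/W
R_calcium silicate = ln(173/113)/(2π×0.0608×1) = 1.115 K/W
R_outer film = 1/(h_o·2πr_oL) = 1/(4.55×2π×0.173×1) = 0.2022 K/W
R_total = 1.317 K/W
Q = ΔT/R_total = 114/1.317
Q = 86.5 W/m
T_interface = T_inner − Q·ΣR(inner→interface) = 125 − 86.5×1.115

T ≈ 28.5 °C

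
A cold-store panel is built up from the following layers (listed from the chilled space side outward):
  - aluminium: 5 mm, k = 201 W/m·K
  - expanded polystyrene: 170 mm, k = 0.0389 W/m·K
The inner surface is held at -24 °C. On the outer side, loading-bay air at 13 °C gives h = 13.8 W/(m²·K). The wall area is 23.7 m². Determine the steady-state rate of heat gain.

Q ≈ 197 W

Using the resistance-network approach (series):
R_aluminium = L/(kA) = 0.005/(201×23.7) = 1.05×10^-6 K/W
R_expanded polystyrene = L/(kA) = 0.17/(0.0389×23.7) = 0.1844 K/W
R_outer film = 1/(h_o·A) = 1/(13.8×23.7) = 0.003058 K/W
R_total = 0.1875 K/W
Q = ΔT / R_total = 37 / 0.1875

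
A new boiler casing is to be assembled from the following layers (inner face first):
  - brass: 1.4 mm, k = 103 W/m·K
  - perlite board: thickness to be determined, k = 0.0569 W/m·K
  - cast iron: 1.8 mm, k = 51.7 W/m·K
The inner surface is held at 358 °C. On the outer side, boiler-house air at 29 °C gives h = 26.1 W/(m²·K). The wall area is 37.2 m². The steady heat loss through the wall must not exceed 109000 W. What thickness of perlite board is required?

L ≈ 4.21 mm

Treating each layer as a thermal resistance in series:
R_brass = L/(kA) = 0.0014/(103×37.2) = 3.654×10^-7 K/W
R_cast iron = L/(kA) = 0.0018/(51.7×37.2) = 9.359×10^-7 K/W
R_outer film = 1/(h_o·A) = 1/(26.1×37.2) = 0.00103 K/W
Sum of the known resistances R_other = 0.001031 K/W
Required total resistance R_tot = ΔT/Q_allow = 329/109000 = 0.003018 K/W
R_perlite board = R_tot − R_other = 0.001987 K/W
L = R·k·A = 0.001987×0.0569×37.2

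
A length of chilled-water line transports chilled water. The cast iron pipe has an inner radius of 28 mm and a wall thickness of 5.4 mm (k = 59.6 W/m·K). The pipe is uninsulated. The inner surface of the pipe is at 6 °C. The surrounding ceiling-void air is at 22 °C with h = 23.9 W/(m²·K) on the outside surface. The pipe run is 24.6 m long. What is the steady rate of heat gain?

Q ≈ 1970 W

Cylindrical conduction, so R = ln(r₂/r₁)/(2πkL) per layer, in series:
R_cast iron pipe wall = ln(33.4/28)/(2π×59.6×24.6) = 1.914×10^-5 K/W
R_outer film = 1/(h_o·2πr_oL) = 1/(23.9×2π×0.0334×24.6) = 0.008105 K/W
R_total = 0.008124 K/W
Q = ΔT/R_total = 16/0.008124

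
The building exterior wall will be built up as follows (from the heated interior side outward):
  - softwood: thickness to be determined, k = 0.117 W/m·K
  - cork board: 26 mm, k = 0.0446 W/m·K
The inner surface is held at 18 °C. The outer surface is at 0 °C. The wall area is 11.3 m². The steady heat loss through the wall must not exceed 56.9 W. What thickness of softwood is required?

L ≈ 350 mm

Series thermal resistances:
R_cork board = L/(kA) = 0.026/(0.0446×11.3) = 0.05159 K/W
Sum of the known resistances R_other = 0.05159 K/W
Required total resistance R_tot = ΔT/Q_allow = 18/56.9 = 0.3163 K/W
R_softwood = R_tot − R_other = 0.2648 K/W
L = R·k·A = 0.2648×0.117×11.3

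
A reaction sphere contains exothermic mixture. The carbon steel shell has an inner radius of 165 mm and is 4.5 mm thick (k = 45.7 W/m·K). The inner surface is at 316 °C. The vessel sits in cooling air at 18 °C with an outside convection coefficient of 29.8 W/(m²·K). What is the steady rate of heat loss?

For a spherical shell R = (1/r₁ − 1/r₂)/(4πk); film R = 1/(h·4πr²). In series:
R_carbon steel shell = (1/0.165 − 1/0.1695)/(4π×45.7) = 2.802×10^-4 K/W
R_outer film = 1/(h·4πr_o²) = 1/(29.8×4π×0.1695²) = 0.09295 K/W
R_total = 0.09323 K/W
Q = ΔT/R_total = 298/0.09323

Q ≈ 3200 W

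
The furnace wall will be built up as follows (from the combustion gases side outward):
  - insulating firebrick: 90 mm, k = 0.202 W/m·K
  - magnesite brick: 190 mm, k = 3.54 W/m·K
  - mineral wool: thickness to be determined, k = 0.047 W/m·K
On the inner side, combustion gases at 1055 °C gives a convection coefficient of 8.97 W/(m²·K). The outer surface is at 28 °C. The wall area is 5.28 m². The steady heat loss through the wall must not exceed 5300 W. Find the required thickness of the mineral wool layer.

Treating each layer as a thermal resistance in series:
R_inner film = 1/(h_i·A) = 1/(8.97×5.28) = 0.02111 K/W
R_insulating firebrick = L/(kA) = 0.09/(0.202×5.28) = 0.08438 K/W
R_magnesite brick = L/(kA) = 0.19/(3.54×5.28) = 0.01017 K/W
Sum of the known resistances R_other = 0.1157 K/W
Required total resistance R_tot = ΔT/Q_allow = 1027/5300 = 0.1938 K/W
R_mineral wool = R_tot − R_other = 0.07811 K/W
L = R·k·A = 0.07811×0.047×5.28

L ≈ 19.4 mm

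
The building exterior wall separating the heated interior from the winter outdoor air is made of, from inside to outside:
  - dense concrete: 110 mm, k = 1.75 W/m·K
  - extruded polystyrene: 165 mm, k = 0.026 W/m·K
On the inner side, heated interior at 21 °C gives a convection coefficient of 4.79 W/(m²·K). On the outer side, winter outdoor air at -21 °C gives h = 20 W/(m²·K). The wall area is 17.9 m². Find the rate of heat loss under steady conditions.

Q ≈ 113 W

Series thermal resistances:
R_inner film = 1/(h_i·A) = 1/(4.79×17.9) = 0.01166 K/W
R_dense concrete = L/(kA) = 0.11/(1.75×17.9) = 0.003512 K/W
R_extruded polystyrene = L/(kA) = 0.165/(0.026×17.9) = 0.3545 K/W
R_outer film = 1/(h_o·A) = 1/(20×17.9) = 0.002793 K/W
R_total = 0.3725 K/W
Q = ΔT / R_total = 42 / 0.3725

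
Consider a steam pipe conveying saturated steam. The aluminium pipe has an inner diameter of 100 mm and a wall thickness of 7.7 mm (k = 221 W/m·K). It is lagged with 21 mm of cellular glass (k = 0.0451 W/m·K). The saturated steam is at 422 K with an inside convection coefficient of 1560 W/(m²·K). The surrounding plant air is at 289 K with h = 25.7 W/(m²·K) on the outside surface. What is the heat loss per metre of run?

Treating each annulus and film as a series resistance:
R_inner film = 1/(h_i·2πr₁L) = 1/(1560×2π×0.05×1) = 0.00204 K/W
R_aluminium pipe wall = ln(57.7/50)/(2π×221×1) = 1.032×10^-4 K/W
R_cellular glass = ln(78.7/57.7)/(2π×0.0451×1) = 1.095 K/W
R_outer film = 1/(h_o·2πr_oL) = 1/(25.7×2π×0.0787×1) = 0.07869 K/W
R_total = 1.176 K/W
Q = ΔT/R_total = 133/1.176

q′ ≈ 113 W/m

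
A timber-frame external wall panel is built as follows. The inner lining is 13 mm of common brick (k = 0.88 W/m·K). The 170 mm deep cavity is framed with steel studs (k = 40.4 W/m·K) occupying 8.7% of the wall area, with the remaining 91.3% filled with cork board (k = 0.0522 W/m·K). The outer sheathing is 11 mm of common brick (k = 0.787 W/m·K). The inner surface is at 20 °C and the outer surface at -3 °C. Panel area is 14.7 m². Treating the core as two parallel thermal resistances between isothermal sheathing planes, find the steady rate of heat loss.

Sheathing layers in series; stud and cavity paths in parallel between them.
R_inner = 0.013/(0.88×14.7) = 0.001005 K/W
R_stud  = 0.17/(40.4×0.087×14.7) = 0.00329 K/W
R_cav   = 0.17/(0.0522×0.913×14.7) = 0.2427 K/W
1/R_core = 1/R_stud + 1/R_cav → R_core = 0.003246 K/W
R_outer = 0.011/(0.787×14.7) = 9.508×10^-4 K/W
R_total = 0.005202 K/W
Q = ΔT/R_total = 23/0.005202

Q ≈ 4420 W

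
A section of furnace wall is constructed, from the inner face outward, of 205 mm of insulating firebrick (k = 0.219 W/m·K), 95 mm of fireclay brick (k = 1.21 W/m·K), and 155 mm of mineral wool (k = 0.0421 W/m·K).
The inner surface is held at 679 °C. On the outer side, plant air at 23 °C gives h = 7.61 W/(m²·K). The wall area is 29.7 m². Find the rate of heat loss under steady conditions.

Series thermal resistances:
R_insulating firebrick = L/(kA) = 0.205/(0.219×29.7) = 0.03152 K/W
R_fireclay brick = L/(kA) = 0.095/(1.21×29.7) = 0.002644 K/W
R_mineral wool = L/(kA) = 0.155/(0.0421×29.7) = 0.124 K/W
R_outer film = 1/(h_o·A) = 1/(7.61×29.7) = 0.004424 K/W
R_total = 0.1625 K/W
Q = ΔT / R_total = 656 / 0.1625

Q ≈ 4040 W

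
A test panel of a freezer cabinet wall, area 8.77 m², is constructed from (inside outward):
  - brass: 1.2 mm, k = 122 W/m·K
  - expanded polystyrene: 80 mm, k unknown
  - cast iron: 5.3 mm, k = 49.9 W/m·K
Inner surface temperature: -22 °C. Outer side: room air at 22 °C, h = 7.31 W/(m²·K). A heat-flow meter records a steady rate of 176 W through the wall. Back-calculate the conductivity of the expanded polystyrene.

Model the wall as resistances in series:
R_brass = L/(kA) = 0.0012/(122×8.77) = 1.122×10^-6 K/W
R_cast iron = L/(kA) = 0.0053/(49.9×8.77) = 1.211×10^-5 K/W
R_outer film = 1/(h_o·A) = 1/(7.31×8.77) = 0.0156 K/W
Sum of known resistances R_other = 0.01561 K/W
Total R = ΔT/Q = 44/176 = 0.25 K/W
R_expanded polystyrene = R_total − R_other = 0.2344 K/W
k = L/(R·A) = 0.08/(0.2344×8.77)

k ≈ 0.0389 W/(m·K)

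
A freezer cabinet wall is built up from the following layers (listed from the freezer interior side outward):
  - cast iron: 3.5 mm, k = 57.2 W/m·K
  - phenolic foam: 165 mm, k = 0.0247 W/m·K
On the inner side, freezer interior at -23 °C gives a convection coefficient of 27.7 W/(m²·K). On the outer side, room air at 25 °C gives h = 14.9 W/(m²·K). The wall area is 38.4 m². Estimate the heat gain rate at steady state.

Model the wall as resistances in series:
R_inner film = 1/(h_i·A) = 1/(27.7×38.4) = 9.401×10^-4 K/W
R_cast iron = L/(kA) = 0.0035/(57.2×38.4) = 1.593×10^-6 K/W
R_phenolic foam = L/(kA) = 0.165/(0.0247×38.4) = 0.174 K/W
R_outer film = 1/(h_o·A) = 1/(14.9×38.4) = 0.001748 K/W
R_total = 0.1767 K/W
Q = ΔT / R_total = 48 / 0.1767

Q ≈ 272 W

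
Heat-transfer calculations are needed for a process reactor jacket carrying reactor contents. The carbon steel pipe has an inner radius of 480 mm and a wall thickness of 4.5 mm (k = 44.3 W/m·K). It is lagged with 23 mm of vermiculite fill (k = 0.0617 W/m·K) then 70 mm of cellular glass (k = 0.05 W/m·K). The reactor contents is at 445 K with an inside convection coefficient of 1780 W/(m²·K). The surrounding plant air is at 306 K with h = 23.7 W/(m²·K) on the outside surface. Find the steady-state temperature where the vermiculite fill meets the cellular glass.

T ≈ 414 K

Cylindrical conduction, so R = ln(r₂/r₁)/(2πkL) per layer, in series:
R_inner film = 1/(h_i·2πr₁L) = 1/(1780×2π×0.48×1) = 1.863×10^-4 K/W
R_carbon steel pipe wall = ln(484.5/480)/(2π×44.3×1) = 3.352×10^-5 K/W
R_vermiculite fill = ln(507.5/484.5)/(2π×0.0617×1) = 0.1196 K/W
R_cellular glass = ln(577.5/507.5)/(2π×0.05×1) = 0.4113 K/W
R_outer film = 1/(h_o·2πr_oL) = 1/(23.7×2π×0.5775×1) = 0.01163 K/W
R_total = 0.5428 K/W
Q = ΔT/R_total = 139/0.5428
Q = 256 W/m
T_interface = T_inner − Q·ΣR(inner→interface) = 445 − 256×0.1199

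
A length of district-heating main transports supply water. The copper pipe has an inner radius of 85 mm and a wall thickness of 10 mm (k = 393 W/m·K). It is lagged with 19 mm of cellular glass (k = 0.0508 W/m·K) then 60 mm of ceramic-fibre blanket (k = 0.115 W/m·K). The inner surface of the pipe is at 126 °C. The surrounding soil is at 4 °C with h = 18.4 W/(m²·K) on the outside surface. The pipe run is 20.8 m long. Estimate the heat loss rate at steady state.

For a radial system each layer contributes R = ln(r_out/r_in)/(2πkL); films add R = 1/(hA).
R_copper pipe wall = ln(95/85)/(2π×393×20.8) = 2.166×10^-6 K/W
R_cellular glass = ln(114/95)/(2π×0.0508×20.8) = 0.02746 K/W
R_ceramic-fibre blanket = ln(174/114)/(2π×0.115×20.8) = 0.02814 K/W
R_outer film = 1/(h_o·2πr_oL) = 1/(18.4×2π×0.174×20.8) = 0.00239 K/W
R_total = 0.05799 K/W
Q = ΔT/R_total = 122/0.05799

Q ≈ 2100 W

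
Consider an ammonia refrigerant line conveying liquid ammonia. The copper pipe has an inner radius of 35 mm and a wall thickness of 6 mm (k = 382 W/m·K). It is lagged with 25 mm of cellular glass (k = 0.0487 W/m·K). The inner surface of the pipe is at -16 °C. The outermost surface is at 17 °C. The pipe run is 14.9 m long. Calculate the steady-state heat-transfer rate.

Q ≈ 316 W

Treating each annulus and film as a series resistance:
R_copper pipe wall = ln(41/35)/(2π×382×14.9) = 4.424×10^-6 K/W
R_cellular glass = ln(66/41)/(2π×0.0487×14.9) = 0.1044 K/W
R_total = 0.1044 K/W
Q = ΔT/R_total = 33/0.1044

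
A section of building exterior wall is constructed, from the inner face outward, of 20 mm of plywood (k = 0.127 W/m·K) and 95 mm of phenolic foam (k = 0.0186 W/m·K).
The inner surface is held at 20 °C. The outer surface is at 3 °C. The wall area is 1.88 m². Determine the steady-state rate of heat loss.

Q ≈ 6.07 W

Using the resistance-network approach (series):
R_plywood = L/(kA) = 0.02/(0.127×1.88) = 0.08377 K/W
R_phenolic foam = L/(kA) = 0.095/(0.0186×1.88) = 2.717 K/W
R_total = 2.801 K/W
Q = ΔT / R_total = 17 / 2.801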